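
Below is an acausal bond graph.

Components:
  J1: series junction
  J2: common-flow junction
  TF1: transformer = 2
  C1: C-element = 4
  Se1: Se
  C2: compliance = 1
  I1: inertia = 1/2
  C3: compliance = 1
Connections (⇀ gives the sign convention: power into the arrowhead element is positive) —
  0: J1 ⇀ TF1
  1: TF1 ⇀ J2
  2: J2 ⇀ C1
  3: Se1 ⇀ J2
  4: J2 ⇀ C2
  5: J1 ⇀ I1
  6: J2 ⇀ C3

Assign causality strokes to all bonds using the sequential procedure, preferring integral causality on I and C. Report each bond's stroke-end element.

b3 stroke at J2  (Se1 (Se) sets effort on bond)
b2 stroke at J2  (C1: C, integral causality)
b4 stroke at J2  (C2 outputs effort q/C2)
b5 stroke at I1  (prefer integral on I1)
b0 stroke at J1  (1-jn J1 has f-setter on 5)
b1 stroke at TF1  (TF1 one-in-one-out from 0)
b6 stroke at J2  (J2 flow already set via bond 1)

b0 stroke→J1
b1 stroke→TF1
b2 stroke→J2
b3 stroke→J2
b4 stroke→J2
b5 stroke→I1
b6 stroke→J2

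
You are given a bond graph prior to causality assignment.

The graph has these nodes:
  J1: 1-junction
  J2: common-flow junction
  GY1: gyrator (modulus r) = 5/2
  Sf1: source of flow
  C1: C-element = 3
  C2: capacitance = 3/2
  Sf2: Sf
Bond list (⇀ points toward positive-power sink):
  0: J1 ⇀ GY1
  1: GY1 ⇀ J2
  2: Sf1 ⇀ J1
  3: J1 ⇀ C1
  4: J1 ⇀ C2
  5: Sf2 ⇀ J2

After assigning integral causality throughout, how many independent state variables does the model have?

2  (C1, C2 all integral)

#2 →Sf1  (Sf1: flow source, stroke at near end)
#5 →Sf2  (source Sf2 imposes f)
#0 →J1  (common-f at J1 fixed by 2)
#3 →J1  (common-f at J1 fixed by 2)
#4 →J1  (J1: bond 2 brought flow, rest push out)
#1 →J2  (J2 flow already set via bond 5)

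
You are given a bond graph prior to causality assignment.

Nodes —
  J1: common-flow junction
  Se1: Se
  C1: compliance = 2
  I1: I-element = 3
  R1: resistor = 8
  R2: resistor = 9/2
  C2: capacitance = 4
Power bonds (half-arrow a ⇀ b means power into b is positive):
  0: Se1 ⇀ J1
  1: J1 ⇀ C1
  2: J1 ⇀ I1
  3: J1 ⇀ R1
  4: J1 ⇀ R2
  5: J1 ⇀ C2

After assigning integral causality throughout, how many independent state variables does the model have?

b0 →J1  (Se1 fixes effort; stroke away)
b1 →J1  (C1 outputs effort q/C1)
b2 →I1  (I1 integral (f out))
b3 →J1  (J1 flow already set via bond 2)
b4 →J1  (J1: bond 2 brought flow, rest push out)
b5 →J1  (1-jn J1 has f-setter on 2)

3  (C1, C2, I1 all integral)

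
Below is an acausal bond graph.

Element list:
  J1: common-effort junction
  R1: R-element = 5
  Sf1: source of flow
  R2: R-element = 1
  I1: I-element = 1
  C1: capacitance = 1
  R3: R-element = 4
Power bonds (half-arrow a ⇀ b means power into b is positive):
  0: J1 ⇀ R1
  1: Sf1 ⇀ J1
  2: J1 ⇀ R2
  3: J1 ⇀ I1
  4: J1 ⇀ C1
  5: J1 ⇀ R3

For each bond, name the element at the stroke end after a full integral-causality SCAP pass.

b1 stroke at Sf1  (Sf1 fixes flow; stroke at Sf1)
b3 stroke at I1  (I1 integral (f out))
b4 stroke at J1  (C1 outputs effort q/C1)
b0 stroke at R1  (0-jn J1 has e-setter on 4)
b2 stroke at R2  (J1: bond 4 brought effort, rest push out)
b5 stroke at R3  (J1: bond 4 brought effort, rest push out)

b0 |R1
b1 |Sf1
b2 |R2
b3 |I1
b4 |J1
b5 |R3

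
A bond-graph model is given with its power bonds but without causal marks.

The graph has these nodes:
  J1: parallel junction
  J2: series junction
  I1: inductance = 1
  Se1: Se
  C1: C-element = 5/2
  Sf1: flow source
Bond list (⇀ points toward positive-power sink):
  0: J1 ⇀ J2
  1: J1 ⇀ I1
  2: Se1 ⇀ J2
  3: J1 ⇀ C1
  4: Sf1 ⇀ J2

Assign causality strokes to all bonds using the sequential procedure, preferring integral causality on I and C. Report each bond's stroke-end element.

#2 |J2  (source Se1 imposes e)
#4 |Sf1  (source Sf1 imposes f)
#0 |J2  (J2: bond 4 brought flow, rest push out)
#1 |I1  (I1 outputs flow p/I1)
#3 |J1  (J1: last free bond brings effort in)

#0 →J2
#1 →I1
#2 →J2
#3 →J1
#4 →Sf1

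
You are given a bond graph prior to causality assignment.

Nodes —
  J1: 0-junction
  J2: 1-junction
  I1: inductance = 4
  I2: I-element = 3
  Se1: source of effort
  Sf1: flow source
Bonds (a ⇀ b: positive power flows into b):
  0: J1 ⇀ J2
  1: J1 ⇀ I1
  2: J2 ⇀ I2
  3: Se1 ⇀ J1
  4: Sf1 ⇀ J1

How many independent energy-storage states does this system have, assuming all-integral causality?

2  (I1, I2 all integral)

β3 |J1  (source Se1 imposes e)
β4 |Sf1  (Sf1 (Sf) sets flow on bond)
β0 |J2  (J1 effort already set via bond 3)
β1 |I1  (J1 effort already set via bond 3)
β2 |I2  (only one flow-in slot at J2)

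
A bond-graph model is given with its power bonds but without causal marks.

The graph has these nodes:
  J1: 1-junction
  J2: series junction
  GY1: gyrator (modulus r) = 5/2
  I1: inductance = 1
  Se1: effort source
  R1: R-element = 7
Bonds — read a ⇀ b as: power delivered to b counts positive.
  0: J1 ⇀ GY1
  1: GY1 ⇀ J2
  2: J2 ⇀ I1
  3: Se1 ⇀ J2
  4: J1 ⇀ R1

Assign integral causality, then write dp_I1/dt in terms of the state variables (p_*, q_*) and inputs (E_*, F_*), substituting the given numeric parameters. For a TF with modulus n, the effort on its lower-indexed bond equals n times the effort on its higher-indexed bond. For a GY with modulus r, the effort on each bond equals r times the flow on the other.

#3 |J2  (Se1: effort source, stroke at far end)
#2 |I1  (I1 outputs flow p/I1)
#1 |J2  (J2: bond 2 brought flow, rest push out)
#0 |J1  (GY1: gyrator matches bond 1)
#4 |R1  (closing 1-jn rule on J1)

dp_I1/dt = E_Se1 - 25*p_I1/28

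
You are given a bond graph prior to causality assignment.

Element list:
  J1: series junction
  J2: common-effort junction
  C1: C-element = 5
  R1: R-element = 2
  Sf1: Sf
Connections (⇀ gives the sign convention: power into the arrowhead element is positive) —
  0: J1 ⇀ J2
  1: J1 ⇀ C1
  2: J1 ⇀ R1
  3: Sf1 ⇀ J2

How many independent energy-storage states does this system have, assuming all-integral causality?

1  (C1 all integral)

β3 stroke→Sf1  (Sf1 fixes flow; stroke at Sf1)
β0 stroke→J2  (closing 0-jn rule on J2)
β1 stroke→J1  (1-jn J1 has f-setter on 0)
β2 stroke→J1  (common-f at J1 fixed by 0)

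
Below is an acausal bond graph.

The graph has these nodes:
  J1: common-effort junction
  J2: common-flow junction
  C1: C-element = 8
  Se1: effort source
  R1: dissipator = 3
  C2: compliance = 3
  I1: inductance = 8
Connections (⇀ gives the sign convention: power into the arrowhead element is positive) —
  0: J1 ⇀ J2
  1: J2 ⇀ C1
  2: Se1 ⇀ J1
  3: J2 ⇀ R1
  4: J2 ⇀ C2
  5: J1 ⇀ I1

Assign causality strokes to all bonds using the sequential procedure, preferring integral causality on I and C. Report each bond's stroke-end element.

b0 |J2
b1 |J2
b2 |J1
b3 |R1
b4 |J2
b5 |I1

b2 stroke→J1  (source Se1 imposes e)
b0 stroke→J2  (J1: bond 2 brought effort, rest push out)
b5 stroke→I1  (J1 effort already set via bond 2)
b1 stroke→J2  (C1 outputs effort q/C1)
b4 stroke→J2  (C2 outputs effort q/C2)
b3 stroke→R1  (J2 needs exactly one f-in)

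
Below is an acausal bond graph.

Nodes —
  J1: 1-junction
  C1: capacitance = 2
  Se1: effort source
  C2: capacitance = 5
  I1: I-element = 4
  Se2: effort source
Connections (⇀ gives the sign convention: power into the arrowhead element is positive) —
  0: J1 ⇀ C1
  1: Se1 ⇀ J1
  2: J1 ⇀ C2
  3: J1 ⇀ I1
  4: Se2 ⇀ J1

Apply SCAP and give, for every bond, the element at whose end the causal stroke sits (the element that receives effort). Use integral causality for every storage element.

β1 stroke→J1  (Se1 fixes effort; stroke away)
β4 stroke→J1  (Se2: effort source, stroke at far end)
β0 stroke→J1  (C1 outputs effort q/C1)
β2 stroke→J1  (C2: C, integral causality)
β3 stroke→I1  (J1 needs exactly one f-in)

#0 →J1
#1 →J1
#2 →J1
#3 →I1
#4 →J1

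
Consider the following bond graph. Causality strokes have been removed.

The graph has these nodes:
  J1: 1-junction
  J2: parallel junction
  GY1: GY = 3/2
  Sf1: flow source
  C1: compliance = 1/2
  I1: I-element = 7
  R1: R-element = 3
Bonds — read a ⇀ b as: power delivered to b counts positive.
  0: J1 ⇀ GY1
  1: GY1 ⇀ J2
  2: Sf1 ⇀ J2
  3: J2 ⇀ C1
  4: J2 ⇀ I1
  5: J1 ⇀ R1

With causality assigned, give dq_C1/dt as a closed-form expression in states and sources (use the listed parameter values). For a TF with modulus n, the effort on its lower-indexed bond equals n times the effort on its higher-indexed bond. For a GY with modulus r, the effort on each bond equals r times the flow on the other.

dq_C1/dt = F_Sf1 - p_I1/7 - 8*q_C1/3

β2 →Sf1  (Sf1 (Sf) sets flow on bond)
β3 →J2  (prefer integral on C1)
β1 →GY1  (J2 effort already set via bond 3)
β4 →I1  (J2: bond 3 brought effort, rest push out)
β0 →GY1  (GY GY1: same side as bond 1)
β5 →J1  (J1: bond 0 brought flow, rest push out)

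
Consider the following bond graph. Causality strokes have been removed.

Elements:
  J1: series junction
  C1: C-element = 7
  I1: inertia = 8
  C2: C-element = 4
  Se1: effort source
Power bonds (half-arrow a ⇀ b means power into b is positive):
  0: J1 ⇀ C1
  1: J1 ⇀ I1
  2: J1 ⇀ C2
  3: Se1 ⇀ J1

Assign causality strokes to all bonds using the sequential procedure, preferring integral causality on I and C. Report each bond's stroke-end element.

b3 →J1  (Se1: effort source, stroke at far end)
b0 →J1  (C1 outputs effort q/C1)
b1 →I1  (I1: I, integral causality)
b2 →J1  (J1: bond 1 brought flow, rest push out)

b0 stroke→J1
b1 stroke→I1
b2 stroke→J1
b3 stroke→J1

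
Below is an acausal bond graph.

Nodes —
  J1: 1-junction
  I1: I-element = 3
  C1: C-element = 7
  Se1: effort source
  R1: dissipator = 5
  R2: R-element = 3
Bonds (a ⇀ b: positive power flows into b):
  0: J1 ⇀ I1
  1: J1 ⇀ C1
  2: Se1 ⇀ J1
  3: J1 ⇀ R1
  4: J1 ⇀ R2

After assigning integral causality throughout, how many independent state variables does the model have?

2  (C1, I1 all integral)

β2 stroke at J1  (Se1: effort source, stroke at far end)
β0 stroke at I1  (I1 integral (f out))
β1 stroke at J1  (J1: bond 0 brought flow, rest push out)
β3 stroke at J1  (common-f at J1 fixed by 0)
β4 stroke at J1  (J1 flow already set via bond 0)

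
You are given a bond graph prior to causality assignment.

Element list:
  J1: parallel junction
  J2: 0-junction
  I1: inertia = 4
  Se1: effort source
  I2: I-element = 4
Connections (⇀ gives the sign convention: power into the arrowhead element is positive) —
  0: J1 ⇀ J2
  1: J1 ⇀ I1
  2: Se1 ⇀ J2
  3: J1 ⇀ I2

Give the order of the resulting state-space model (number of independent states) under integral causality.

#2 →J2  (Se1: effort source, stroke at far end)
#0 →J1  (0-jn J2 has e-setter on 2)
#1 →I1  (J1: bond 0 brought effort, rest push out)
#3 →I2  (J1 effort already set via bond 0)

2  (I1, I2 all integral)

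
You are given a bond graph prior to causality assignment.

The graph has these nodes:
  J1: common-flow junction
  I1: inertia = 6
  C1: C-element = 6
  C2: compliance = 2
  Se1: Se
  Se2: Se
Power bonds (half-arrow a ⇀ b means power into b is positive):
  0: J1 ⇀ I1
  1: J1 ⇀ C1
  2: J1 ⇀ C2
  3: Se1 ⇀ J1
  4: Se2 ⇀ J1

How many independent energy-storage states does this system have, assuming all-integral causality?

3  (C1, C2, I1 all integral)

#3 stroke at J1  (Se1 (Se) sets effort on bond)
#4 stroke at J1  (Se2: effort source, stroke at far end)
#0 stroke at I1  (I1: I, integral causality)
#1 stroke at J1  (1-jn J1 has f-setter on 0)
#2 stroke at J1  (1-jn J1 has f-setter on 0)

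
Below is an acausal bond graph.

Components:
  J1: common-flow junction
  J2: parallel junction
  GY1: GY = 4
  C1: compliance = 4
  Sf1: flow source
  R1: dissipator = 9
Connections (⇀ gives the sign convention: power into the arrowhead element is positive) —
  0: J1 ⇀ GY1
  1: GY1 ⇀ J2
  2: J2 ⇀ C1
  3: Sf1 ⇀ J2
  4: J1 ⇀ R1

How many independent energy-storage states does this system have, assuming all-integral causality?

β3 stroke→Sf1  (Sf1 (Sf) sets flow on bond)
β2 stroke→J2  (C1: C, integral causality)
β1 stroke→GY1  (J2 effort already set via bond 2)
β0 stroke→GY1  (GY1: gyrator matches bond 1)
β4 stroke→J1  (common-f at J1 fixed by 0)

1  (C1 all integral)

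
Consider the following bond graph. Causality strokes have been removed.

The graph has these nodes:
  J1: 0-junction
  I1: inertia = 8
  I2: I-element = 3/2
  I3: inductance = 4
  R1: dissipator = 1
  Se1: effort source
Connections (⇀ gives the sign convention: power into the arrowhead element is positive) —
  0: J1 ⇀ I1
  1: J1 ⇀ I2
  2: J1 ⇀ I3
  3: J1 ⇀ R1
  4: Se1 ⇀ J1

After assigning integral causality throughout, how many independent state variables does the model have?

β4 →J1  (source Se1 imposes e)
β0 →I1  (J1 effort already set via bond 4)
β1 →I2  (J1 effort already set via bond 4)
β2 →I3  (common-e at J1 fixed by 4)
β3 →R1  (0-jn J1 has e-setter on 4)

3  (I1, I2, I3 all integral)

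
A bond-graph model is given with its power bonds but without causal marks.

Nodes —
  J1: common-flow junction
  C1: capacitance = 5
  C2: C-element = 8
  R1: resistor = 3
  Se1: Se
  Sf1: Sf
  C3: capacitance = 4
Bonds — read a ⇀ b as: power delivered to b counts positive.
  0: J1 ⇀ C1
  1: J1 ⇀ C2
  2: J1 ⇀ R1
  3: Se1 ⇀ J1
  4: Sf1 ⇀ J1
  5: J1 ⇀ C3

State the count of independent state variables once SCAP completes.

β3 stroke→J1  (Se1 fixes effort; stroke away)
β4 stroke→Sf1  (Sf1 (Sf) sets flow on bond)
β0 stroke→J1  (1-jn J1 has f-setter on 4)
β1 stroke→J1  (common-f at J1 fixed by 4)
β2 stroke→J1  (J1 flow already set via bond 4)
β5 stroke→J1  (J1: bond 4 brought flow, rest push out)

3  (C1, C2, C3 all integral)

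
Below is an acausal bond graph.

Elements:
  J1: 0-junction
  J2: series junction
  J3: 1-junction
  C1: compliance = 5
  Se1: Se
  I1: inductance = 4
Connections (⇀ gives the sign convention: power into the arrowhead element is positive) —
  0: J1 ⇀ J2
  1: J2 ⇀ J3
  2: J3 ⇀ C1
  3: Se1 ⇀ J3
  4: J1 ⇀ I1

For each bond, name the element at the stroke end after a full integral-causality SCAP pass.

bond 3 |J3  (Se1: effort source, stroke at far end)
bond 2 |J3  (prefer integral on C1)
bond 1 |J2  (J3: last free bond brings flow in)
bond 0 |J1  (J2: last free bond brings flow in)
bond 4 |I1  (J1 effort already set via bond 0)

β0 stroke at J1
β1 stroke at J2
β2 stroke at J3
β3 stroke at J3
β4 stroke at I1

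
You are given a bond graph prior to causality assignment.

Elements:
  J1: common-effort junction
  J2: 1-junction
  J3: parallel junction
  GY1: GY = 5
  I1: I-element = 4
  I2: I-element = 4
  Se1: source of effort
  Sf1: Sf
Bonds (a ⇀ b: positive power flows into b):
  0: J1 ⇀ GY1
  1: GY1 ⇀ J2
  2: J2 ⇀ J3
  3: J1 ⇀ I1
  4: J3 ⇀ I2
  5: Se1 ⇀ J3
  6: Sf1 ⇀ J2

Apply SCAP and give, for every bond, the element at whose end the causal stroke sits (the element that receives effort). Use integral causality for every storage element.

#0 stroke at J1
#1 stroke at J2
#2 stroke at J2
#3 stroke at I1
#4 stroke at I2
#5 stroke at J3
#6 stroke at Sf1

#5 →J3  (Se1: effort source, stroke at far end)
#6 →Sf1  (Sf1: flow source, stroke at near end)
#1 →J2  (J2: bond 6 brought flow, rest push out)
#2 →J2  (J2: bond 6 brought flow, rest push out)
#4 →I2  (common-e at J3 fixed by 5)
#0 →J1  (through GY1, causality inverts; strokes same side of GY1)
#3 →I1  (J1: bond 0 brought effort, rest push out)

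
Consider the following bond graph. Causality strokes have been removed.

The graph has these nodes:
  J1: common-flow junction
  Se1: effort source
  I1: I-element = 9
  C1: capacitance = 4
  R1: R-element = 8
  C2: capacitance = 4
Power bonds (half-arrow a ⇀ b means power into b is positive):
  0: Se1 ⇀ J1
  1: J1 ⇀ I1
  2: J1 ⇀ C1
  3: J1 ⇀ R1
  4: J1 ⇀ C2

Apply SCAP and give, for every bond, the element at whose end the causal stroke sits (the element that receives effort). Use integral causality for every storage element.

bond 0 stroke→J1
bond 1 stroke→I1
bond 2 stroke→J1
bond 3 stroke→J1
bond 4 stroke→J1

β0 →J1  (source Se1 imposes e)
β1 →I1  (I1 integral (f out))
β2 →J1  (J1: bond 1 brought flow, rest push out)
β3 →J1  (common-f at J1 fixed by 1)
β4 →J1  (common-f at J1 fixed by 1)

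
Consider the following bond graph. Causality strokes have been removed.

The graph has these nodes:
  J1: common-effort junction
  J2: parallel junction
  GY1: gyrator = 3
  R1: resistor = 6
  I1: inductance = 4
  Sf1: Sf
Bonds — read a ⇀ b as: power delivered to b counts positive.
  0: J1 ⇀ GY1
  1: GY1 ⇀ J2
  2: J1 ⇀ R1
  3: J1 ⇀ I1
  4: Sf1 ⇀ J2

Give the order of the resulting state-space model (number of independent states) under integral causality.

1  (I1 all integral)

β4 stroke at Sf1  (Sf1 (Sf) sets flow on bond)
β1 stroke at J2  (only one effort-in slot at J2)
β0 stroke at J1  (through GY1, causality inverts; strokes same side of GY1)
β2 stroke at R1  (J1 effort already set via bond 0)
β3 stroke at I1  (J1: bond 0 brought effort, rest push out)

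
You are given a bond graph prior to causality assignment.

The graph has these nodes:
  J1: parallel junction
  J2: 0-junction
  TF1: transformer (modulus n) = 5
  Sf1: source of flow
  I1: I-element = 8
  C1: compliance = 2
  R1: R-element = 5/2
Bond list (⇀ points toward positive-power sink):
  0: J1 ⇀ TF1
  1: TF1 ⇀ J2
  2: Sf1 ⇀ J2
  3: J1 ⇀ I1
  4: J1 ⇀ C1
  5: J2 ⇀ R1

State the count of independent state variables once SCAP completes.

#2 stroke at Sf1  (Sf1 fixes flow; stroke at Sf1)
#3 stroke at I1  (I1 integral (f out))
#4 stroke at J1  (C1 outputs effort q/C1)
#0 stroke at TF1  (0-jn J1 has e-setter on 4)
#1 stroke at J2  (through TF1, causality passes straight; one stroke at TF1)
#5 stroke at R1  (J2 effort already set via bond 1)

2  (C1, I1 all integral)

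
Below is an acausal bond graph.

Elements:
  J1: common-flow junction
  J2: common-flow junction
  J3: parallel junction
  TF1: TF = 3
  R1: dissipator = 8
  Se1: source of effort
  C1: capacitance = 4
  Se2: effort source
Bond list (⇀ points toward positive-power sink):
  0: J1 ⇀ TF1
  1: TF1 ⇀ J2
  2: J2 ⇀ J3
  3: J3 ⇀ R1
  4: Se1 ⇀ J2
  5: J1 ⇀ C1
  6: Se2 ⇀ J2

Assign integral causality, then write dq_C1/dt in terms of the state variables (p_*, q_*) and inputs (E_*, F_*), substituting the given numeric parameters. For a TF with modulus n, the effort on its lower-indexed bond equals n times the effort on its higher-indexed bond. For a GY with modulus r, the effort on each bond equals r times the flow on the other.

dq_C1/dt = E_Se1/24 + E_Se2/24 - q_C1/288

#4 →J2  (source Se1 imposes e)
#6 →J2  (Se2 fixes effort; stroke away)
#5 →J1  (C1 integral (e out))
#0 →TF1  (closing 1-jn rule on J1)
#1 →J2  (TF TF1: opposite of bond 0)
#2 →J3  (J2 needs exactly one f-in)
#3 →R1  (J3 effort already set via bond 2)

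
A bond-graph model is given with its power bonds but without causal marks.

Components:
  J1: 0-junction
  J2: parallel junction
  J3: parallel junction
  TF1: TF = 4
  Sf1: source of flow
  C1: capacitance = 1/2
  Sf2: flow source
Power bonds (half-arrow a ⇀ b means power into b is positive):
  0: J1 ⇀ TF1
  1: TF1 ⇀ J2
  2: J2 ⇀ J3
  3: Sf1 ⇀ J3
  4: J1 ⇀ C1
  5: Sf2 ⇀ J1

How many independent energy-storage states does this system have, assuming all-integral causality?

1  (C1 all integral)

b3 stroke→Sf1  (Sf1 fixes flow; stroke at Sf1)
b5 stroke→Sf2  (Sf2: flow source, stroke at near end)
b2 stroke→J3  (J3: last free bond brings effort in)
b1 stroke→J2  (only one effort-in slot at J2)
b0 stroke→TF1  (TF TF1: opposite of bond 1)
b4 stroke→J1  (J1 needs exactly one e-in)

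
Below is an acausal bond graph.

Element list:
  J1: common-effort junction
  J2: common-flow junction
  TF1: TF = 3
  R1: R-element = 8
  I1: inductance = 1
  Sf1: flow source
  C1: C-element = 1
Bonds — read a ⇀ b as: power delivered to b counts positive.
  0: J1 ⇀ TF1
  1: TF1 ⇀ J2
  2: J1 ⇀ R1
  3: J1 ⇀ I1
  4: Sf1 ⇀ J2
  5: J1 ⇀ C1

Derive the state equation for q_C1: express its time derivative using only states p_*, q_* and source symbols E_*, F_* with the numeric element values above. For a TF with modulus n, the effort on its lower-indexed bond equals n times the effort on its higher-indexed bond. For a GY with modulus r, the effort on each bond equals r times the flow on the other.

b4 stroke at Sf1  (Sf1 fixes flow; stroke at Sf1)
b1 stroke at J2  (1-jn J2 has f-setter on 4)
b0 stroke at TF1  (TF1 one-in-one-out from 1)
b3 stroke at I1  (I1 integral (f out))
b5 stroke at J1  (prefer integral on C1)
b2 stroke at R1  (J1 effort already set via bond 5)

dq_C1/dt = -F_Sf1/3 - p_I1 - q_C1/8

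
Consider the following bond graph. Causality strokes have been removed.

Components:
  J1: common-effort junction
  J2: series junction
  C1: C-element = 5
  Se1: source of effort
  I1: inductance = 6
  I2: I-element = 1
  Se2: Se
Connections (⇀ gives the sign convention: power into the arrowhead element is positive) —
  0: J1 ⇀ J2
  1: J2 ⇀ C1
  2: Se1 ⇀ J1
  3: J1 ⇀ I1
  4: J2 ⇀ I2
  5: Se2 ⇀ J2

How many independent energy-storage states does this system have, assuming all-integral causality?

bond 2 stroke at J1  (Se1 fixes effort; stroke away)
bond 5 stroke at J2  (Se2 (Se) sets effort on bond)
bond 0 stroke at J2  (J1 effort already set via bond 2)
bond 3 stroke at I1  (0-jn J1 has e-setter on 2)
bond 1 stroke at J2  (C1 integral (e out))
bond 4 stroke at I2  (J2: last free bond brings flow in)

3  (C1, I1, I2 all integral)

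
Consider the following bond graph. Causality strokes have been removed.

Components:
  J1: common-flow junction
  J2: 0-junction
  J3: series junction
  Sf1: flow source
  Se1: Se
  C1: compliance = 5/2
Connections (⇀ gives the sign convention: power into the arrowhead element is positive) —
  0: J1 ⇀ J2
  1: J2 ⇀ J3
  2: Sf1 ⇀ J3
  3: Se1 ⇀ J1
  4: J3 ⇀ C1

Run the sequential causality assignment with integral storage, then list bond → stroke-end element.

bond 0 →J2
bond 1 →J3
bond 2 →Sf1
bond 3 →J1
bond 4 →J3

#2 →Sf1  (source Sf1 imposes f)
#3 →J1  (Se1 (Se) sets effort on bond)
#0 →J2  (closing 1-jn rule on J1)
#1 →J3  (common-e at J2 fixed by 0)
#4 →J3  (J3 flow already set via bond 2)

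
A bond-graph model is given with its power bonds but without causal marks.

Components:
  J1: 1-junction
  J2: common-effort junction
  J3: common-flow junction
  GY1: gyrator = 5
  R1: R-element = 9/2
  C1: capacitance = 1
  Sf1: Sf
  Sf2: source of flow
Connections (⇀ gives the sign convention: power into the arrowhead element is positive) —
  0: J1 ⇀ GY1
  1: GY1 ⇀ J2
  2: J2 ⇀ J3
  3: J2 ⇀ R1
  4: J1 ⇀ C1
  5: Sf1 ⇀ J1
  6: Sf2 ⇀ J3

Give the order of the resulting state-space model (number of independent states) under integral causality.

1  (C1 all integral)

β5 |Sf1  (Sf1 fixes flow; stroke at Sf1)
β6 |Sf2  (Sf2 fixes flow; stroke at Sf2)
β0 |J1  (1-jn J1 has f-setter on 5)
β4 |J1  (1-jn J1 has f-setter on 5)
β2 |J3  (common-f at J3 fixed by 6)
β1 |J2  (GY1 both-in/both-out from 0)
β3 |R1  (common-e at J2 fixed by 1)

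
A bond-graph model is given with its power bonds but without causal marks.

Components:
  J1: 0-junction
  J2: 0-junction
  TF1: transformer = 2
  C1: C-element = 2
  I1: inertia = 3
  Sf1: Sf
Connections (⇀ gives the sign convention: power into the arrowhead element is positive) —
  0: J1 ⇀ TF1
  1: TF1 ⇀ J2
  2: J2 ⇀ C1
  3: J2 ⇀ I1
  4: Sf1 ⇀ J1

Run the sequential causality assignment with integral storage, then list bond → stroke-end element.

b0 →J1
b1 →TF1
b2 →J2
b3 →I1
b4 →Sf1

#4 →Sf1  (source Sf1 imposes f)
#0 →J1  (closing 0-jn rule on J1)
#1 →TF1  (through TF1, causality passes straight; one stroke at TF1)
#2 →J2  (C1 integral (e out))
#3 →I1  (0-jn J2 has e-setter on 2)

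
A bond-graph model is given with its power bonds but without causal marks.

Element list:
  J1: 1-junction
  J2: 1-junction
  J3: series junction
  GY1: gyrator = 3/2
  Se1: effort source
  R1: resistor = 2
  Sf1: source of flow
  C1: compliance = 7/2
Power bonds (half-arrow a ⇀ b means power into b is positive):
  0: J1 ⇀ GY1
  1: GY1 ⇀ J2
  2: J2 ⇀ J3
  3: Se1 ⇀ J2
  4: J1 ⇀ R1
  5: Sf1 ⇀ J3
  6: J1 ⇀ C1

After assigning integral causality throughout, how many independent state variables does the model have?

1  (C1 all integral)

#3 →J2  (Se1 fixes effort; stroke away)
#5 →Sf1  (Sf1 fixes flow; stroke at Sf1)
#2 →J3  (J3 flow already set via bond 5)
#1 →J2  (J2: bond 2 brought flow, rest push out)
#0 →J1  (through GY1, causality inverts; strokes same side of GY1)
#6 →J1  (C1 outputs effort q/C1)
#4 →R1  (only one flow-in slot at J1)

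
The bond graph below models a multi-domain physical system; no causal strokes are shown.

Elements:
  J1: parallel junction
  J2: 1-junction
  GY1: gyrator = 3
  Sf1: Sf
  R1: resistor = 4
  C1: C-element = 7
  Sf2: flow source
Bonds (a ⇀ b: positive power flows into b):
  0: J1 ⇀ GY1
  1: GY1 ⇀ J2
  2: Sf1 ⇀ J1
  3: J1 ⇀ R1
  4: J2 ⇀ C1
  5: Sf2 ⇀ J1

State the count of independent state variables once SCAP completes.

1  (C1 all integral)

b2 |Sf1  (Sf1 (Sf) sets flow on bond)
b5 |Sf2  (source Sf2 imposes f)
b4 |J2  (prefer integral on C1)
b1 |GY1  (closing 1-jn rule on J2)
b0 |GY1  (GY1: gyrator matches bond 1)
b3 |J1  (closing 0-jn rule on J1)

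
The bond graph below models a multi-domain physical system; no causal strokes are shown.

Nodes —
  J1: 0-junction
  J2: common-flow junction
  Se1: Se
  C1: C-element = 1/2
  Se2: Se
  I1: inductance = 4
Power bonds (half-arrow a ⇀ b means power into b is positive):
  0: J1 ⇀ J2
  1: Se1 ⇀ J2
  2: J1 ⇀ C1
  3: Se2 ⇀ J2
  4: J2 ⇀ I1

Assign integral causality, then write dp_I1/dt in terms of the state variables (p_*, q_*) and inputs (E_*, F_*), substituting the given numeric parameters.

β1 stroke at J2  (Se1: effort source, stroke at far end)
β3 stroke at J2  (Se2 fixes effort; stroke away)
β2 stroke at J1  (C1 outputs effort q/C1)
β0 stroke at J2  (0-jn J1 has e-setter on 2)
β4 stroke at I1  (only one flow-in slot at J2)

dp_I1/dt = E_Se1 + E_Se2 + 2*q_C1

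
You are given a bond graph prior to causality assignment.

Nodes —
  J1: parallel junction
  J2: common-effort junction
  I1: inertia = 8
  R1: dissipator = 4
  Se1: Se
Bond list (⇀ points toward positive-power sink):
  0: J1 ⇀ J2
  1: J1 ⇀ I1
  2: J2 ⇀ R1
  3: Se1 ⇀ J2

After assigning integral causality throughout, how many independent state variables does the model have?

#3 stroke at J2  (Se1 (Se) sets effort on bond)
#0 stroke at J1  (0-jn J2 has e-setter on 3)
#2 stroke at R1  (J2 effort already set via bond 3)
#1 stroke at I1  (J1 effort already set via bond 0)

1  (I1 all integral)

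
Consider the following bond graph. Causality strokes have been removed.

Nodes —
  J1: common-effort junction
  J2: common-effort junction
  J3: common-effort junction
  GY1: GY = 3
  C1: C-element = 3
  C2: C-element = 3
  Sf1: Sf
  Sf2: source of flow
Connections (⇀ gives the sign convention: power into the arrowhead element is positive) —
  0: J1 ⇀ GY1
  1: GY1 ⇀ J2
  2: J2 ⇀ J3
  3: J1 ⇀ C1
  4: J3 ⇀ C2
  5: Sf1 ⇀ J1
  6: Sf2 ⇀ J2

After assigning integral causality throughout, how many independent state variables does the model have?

#5 stroke at Sf1  (Sf1: flow source, stroke at near end)
#6 stroke at Sf2  (Sf2 (Sf) sets flow on bond)
#3 stroke at J1  (C1: C, integral causality)
#0 stroke at GY1  (J1 effort already set via bond 3)
#1 stroke at GY1  (GY1: gyrator matches bond 0)
#2 stroke at J2  (J2: last free bond brings effort in)
#4 stroke at J3  (J3: last free bond brings effort in)

2  (C1, C2 all integral)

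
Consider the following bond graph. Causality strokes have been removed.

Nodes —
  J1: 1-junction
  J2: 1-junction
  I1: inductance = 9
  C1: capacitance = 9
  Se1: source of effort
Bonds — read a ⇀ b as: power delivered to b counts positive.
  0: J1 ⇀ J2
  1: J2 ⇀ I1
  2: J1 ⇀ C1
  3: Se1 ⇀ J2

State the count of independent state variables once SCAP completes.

2  (C1, I1 all integral)

β3 stroke at J2  (Se1: effort source, stroke at far end)
β1 stroke at I1  (I1: I, integral causality)
β0 stroke at J2  (J2: bond 1 brought flow, rest push out)
β2 stroke at J1  (J1 flow already set via bond 0)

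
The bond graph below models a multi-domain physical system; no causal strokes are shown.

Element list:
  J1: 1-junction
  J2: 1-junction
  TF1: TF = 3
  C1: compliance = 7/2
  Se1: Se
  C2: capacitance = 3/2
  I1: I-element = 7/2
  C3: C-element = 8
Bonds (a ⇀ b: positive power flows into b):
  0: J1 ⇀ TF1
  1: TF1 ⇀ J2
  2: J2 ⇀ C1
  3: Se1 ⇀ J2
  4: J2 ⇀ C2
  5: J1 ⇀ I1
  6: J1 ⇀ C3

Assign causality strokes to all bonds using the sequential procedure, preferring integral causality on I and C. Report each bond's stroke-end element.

b3 |J2  (source Se1 imposes e)
b2 |J2  (prefer integral on C1)
b4 |J2  (C2 integral (e out))
b1 |TF1  (closing 1-jn rule on J2)
b0 |J1  (TF1 one-in-one-out from 1)
b5 |I1  (prefer integral on I1)
b6 |J1  (J1 flow already set via bond 5)

bond 0 stroke→J1
bond 1 stroke→TF1
bond 2 stroke→J2
bond 3 stroke→J2
bond 4 stroke→J2
bond 5 stroke→I1
bond 6 stroke→J1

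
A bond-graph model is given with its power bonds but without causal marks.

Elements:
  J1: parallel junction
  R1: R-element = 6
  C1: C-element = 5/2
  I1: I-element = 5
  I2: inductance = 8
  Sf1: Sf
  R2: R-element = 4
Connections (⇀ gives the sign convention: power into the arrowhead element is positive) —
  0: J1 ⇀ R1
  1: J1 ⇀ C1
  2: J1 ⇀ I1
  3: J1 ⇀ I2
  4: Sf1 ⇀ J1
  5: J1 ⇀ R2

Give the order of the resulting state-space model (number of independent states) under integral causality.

#4 stroke→Sf1  (Sf1: flow source, stroke at near end)
#1 stroke→J1  (C1: C, integral causality)
#0 stroke→R1  (J1: bond 1 brought effort, rest push out)
#2 stroke→I1  (0-jn J1 has e-setter on 1)
#3 stroke→I2  (common-e at J1 fixed by 1)
#5 stroke→R2  (J1: bond 1 brought effort, rest push out)

3  (C1, I1, I2 all integral)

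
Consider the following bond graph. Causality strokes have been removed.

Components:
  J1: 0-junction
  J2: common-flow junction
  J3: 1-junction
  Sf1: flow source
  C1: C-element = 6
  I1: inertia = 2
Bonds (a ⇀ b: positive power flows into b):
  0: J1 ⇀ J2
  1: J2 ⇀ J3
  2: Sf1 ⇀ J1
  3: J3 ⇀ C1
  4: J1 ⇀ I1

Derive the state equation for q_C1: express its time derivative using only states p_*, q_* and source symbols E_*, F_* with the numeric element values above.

b2 |Sf1  (Sf1 fixes flow; stroke at Sf1)
b3 |J3  (C1: C, integral causality)
b1 |J2  (J3: last free bond brings flow in)
b0 |J1  (closing 1-jn rule on J2)
b4 |I1  (0-jn J1 has e-setter on 0)

dq_C1/dt = F_Sf1 - p_I1/2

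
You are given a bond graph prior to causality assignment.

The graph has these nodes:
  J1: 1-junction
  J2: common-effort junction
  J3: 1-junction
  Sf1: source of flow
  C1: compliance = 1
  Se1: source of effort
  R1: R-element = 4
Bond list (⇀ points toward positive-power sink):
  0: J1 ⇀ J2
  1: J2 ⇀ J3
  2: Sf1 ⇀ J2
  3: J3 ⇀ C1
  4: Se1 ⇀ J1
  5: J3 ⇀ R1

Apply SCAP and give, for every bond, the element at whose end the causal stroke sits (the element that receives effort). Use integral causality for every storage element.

#0 stroke→J2
#1 stroke→J3
#2 stroke→Sf1
#3 stroke→J3
#4 stroke→J1
#5 stroke→R1

b2 |Sf1  (Sf1 fixes flow; stroke at Sf1)
b4 |J1  (Se1 fixes effort; stroke away)
b0 |J2  (only one flow-in slot at J1)
b1 |J3  (J2: bond 0 brought effort, rest push out)
b3 |J3  (C1: C, integral causality)
b5 |R1  (J3: last free bond brings flow in)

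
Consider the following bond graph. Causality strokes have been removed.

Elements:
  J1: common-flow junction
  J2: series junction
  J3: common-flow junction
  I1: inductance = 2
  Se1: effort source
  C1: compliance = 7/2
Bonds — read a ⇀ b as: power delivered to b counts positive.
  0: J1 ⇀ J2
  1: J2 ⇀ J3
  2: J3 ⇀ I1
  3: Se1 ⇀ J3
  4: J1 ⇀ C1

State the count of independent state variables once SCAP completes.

2  (C1, I1 all integral)

#3 stroke at J3  (Se1 fixes effort; stroke away)
#2 stroke at I1  (I1 integral (f out))
#1 stroke at J3  (common-f at J3 fixed by 2)
#0 stroke at J2  (J2: bond 1 brought flow, rest push out)
#4 stroke at J1  (J1: bond 0 brought flow, rest push out)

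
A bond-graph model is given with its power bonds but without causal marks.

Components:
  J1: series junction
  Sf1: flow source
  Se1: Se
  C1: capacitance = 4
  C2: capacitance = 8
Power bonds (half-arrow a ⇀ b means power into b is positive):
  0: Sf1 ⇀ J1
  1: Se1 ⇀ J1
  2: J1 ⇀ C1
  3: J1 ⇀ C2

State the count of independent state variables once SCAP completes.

2  (C1, C2 all integral)

β0 |Sf1  (Sf1 (Sf) sets flow on bond)
β1 |J1  (source Se1 imposes e)
β2 |J1  (J1 flow already set via bond 0)
β3 |J1  (common-f at J1 fixed by 0)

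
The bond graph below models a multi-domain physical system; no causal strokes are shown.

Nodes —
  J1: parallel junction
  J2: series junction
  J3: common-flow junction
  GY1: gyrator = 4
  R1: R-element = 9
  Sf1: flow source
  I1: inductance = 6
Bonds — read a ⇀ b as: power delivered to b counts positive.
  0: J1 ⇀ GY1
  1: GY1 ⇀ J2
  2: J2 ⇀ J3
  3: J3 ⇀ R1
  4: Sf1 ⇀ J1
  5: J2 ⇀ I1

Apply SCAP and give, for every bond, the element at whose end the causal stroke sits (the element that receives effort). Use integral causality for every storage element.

bond 0 stroke→J1
bond 1 stroke→J2
bond 2 stroke→J2
bond 3 stroke→J3
bond 4 stroke→Sf1
bond 5 stroke→I1

#4 →Sf1  (Sf1 fixes flow; stroke at Sf1)
#0 →J1  (J1: last free bond brings effort in)
#1 →J2  (GY1 both-in/both-out from 0)
#5 →I1  (I1: I, integral causality)
#2 →J2  (common-f at J2 fixed by 5)
#3 →J3  (1-jn J3 has f-setter on 2)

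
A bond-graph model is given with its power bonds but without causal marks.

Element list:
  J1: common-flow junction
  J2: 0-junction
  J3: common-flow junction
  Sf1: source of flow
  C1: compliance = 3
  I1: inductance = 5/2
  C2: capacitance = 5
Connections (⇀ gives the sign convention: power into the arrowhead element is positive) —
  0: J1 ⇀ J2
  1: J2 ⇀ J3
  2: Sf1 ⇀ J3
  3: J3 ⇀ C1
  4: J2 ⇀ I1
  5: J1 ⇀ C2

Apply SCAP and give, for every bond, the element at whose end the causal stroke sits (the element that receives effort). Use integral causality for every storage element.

b2 |Sf1  (Sf1 fixes flow; stroke at Sf1)
b1 |J3  (common-f at J3 fixed by 2)
b3 |J3  (J3: bond 2 brought flow, rest push out)
b4 |I1  (I1 outputs flow p/I1)
b0 |J2  (only one effort-in slot at J2)
b5 |J1  (J1 flow already set via bond 0)

#0 stroke→J2
#1 stroke→J3
#2 stroke→Sf1
#3 stroke→J3
#4 stroke→I1
#5 stroke→J1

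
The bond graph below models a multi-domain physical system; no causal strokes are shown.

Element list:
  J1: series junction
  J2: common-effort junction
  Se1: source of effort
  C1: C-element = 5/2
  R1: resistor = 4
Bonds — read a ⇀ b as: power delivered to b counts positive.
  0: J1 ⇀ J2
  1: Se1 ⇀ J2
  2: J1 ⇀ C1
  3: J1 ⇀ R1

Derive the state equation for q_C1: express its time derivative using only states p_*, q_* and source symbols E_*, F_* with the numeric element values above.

dq_C1/dt = -E_Se1/4 - q_C1/10

β1 stroke→J2  (Se1: effort source, stroke at far end)
β0 stroke→J1  (0-jn J2 has e-setter on 1)
β2 stroke→J1  (C1: C, integral causality)
β3 stroke→R1  (closing 1-jn rule on J1)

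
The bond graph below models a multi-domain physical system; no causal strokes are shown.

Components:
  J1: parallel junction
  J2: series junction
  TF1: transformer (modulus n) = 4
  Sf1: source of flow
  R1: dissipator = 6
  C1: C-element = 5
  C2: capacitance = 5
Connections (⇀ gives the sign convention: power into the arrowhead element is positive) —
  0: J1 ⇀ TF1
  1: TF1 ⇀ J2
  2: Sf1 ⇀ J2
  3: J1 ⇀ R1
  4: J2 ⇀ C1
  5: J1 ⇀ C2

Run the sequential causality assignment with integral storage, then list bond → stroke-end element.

β2 |Sf1  (Sf1 fixes flow; stroke at Sf1)
β1 |J2  (J2 flow already set via bond 2)
β4 |J2  (common-f at J2 fixed by 2)
β0 |TF1  (TF1 one-in-one-out from 1)
β5 |J1  (C2 outputs effort q/C2)
β3 |R1  (0-jn J1 has e-setter on 5)

b0 |TF1
b1 |J2
b2 |Sf1
b3 |R1
b4 |J2
b5 |J1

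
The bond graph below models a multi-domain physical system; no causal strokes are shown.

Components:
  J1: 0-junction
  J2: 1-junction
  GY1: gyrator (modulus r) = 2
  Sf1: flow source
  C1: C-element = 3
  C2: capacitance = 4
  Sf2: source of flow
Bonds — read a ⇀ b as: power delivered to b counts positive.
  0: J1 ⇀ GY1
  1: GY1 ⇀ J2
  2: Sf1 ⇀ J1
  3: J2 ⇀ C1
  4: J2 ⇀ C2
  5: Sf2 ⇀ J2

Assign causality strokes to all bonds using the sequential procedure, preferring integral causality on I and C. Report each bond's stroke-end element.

bond 2 stroke at Sf1  (Sf1: flow source, stroke at near end)
bond 5 stroke at Sf2  (source Sf2 imposes f)
bond 0 stroke at J1  (J1 needs exactly one e-in)
bond 1 stroke at J2  (J2: bond 5 brought flow, rest push out)
bond 3 stroke at J2  (J2 flow already set via bond 5)
bond 4 stroke at J2  (1-jn J2 has f-setter on 5)

bond 0 →J1
bond 1 →J2
bond 2 →Sf1
bond 3 →J2
bond 4 →J2
bond 5 →Sf2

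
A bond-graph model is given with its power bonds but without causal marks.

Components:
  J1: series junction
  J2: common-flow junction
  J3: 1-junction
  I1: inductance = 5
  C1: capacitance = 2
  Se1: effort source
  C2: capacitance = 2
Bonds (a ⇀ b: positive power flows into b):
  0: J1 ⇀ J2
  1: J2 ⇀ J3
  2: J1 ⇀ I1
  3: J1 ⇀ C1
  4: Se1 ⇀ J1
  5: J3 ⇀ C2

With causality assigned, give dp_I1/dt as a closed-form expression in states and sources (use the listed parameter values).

bond 4 |J1  (Se1 (Se) sets effort on bond)
bond 2 |I1  (I1 integral (f out))
bond 0 |J1  (J1: bond 2 brought flow, rest push out)
bond 3 |J1  (1-jn J1 has f-setter on 2)
bond 1 |J2  (J2 flow already set via bond 0)
bond 5 |J3  (J3: bond 1 brought flow, rest push out)

dp_I1/dt = E_Se1 - q_C1/2 - q_C2/2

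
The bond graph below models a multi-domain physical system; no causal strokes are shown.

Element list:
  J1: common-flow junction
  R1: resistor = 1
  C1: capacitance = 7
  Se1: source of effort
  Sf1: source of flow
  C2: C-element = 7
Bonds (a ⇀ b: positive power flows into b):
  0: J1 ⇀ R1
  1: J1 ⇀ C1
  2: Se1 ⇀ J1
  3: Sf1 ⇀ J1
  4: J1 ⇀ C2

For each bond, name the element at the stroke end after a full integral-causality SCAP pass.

bond 2 stroke at J1  (Se1: effort source, stroke at far end)
bond 3 stroke at Sf1  (source Sf1 imposes f)
bond 0 stroke at J1  (1-jn J1 has f-setter on 3)
bond 1 stroke at J1  (1-jn J1 has f-setter on 3)
bond 4 stroke at J1  (1-jn J1 has f-setter on 3)

bond 0 stroke at J1
bond 1 stroke at J1
bond 2 stroke at J1
bond 3 stroke at Sf1
bond 4 stroke at J1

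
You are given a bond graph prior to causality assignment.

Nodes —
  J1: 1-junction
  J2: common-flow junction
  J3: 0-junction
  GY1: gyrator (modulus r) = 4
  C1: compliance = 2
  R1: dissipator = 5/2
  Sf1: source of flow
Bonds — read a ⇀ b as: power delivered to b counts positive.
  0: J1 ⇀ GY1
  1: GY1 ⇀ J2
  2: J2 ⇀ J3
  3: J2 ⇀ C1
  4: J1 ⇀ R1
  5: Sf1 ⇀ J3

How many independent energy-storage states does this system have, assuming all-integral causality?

bond 5 |Sf1  (Sf1 (Sf) sets flow on bond)
bond 2 |J3  (J3 needs exactly one e-in)
bond 1 |J2  (J2 flow already set via bond 2)
bond 3 |J2  (J2: bond 2 brought flow, rest push out)
bond 0 |J1  (through GY1, causality inverts; strokes same side of GY1)
bond 4 |R1  (J1 needs exactly one f-in)

1  (C1 all integral)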